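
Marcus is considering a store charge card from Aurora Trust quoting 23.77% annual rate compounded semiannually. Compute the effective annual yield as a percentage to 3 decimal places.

25.183%

EAR = (1 + 0.2377/2)^2 − 1.
= 1.251825 − 1 = 25.183%.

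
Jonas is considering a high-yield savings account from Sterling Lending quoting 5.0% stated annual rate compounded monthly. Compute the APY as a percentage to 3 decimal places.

5.116%

EAR = (1 + 0.050/12)^12 − 1.
= (1 + 0.004167)^12 − 1 = 1.051162 − 1 = 5.116%.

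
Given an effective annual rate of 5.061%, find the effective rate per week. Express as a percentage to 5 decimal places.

The per-week rate i satisfies (1 + i)^52 = 1 + 0.05061.
i = 1.05061^(1/52) − 1 = 0.0009499 = 0.09499%.

0.09499%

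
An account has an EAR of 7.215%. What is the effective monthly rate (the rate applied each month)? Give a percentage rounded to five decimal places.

0.58224%

The per-month rate i satisfies (1 + i)^12 = 1 + 0.07215.
i = 1.07215^(1/12) − 1 = 0.0058224 = 0.58224%.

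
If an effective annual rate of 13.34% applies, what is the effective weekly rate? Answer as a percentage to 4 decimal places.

0.2411%

The per-week rate i satisfies (1 + i)^52 = 1 + 0.1334.
i = 1.1334^(1/52) − 1 = 0.0024110 = 0.2411%.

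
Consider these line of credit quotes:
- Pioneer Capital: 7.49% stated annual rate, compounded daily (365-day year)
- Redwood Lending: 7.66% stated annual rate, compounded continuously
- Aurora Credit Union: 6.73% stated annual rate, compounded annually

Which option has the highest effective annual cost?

Redwood Lending

Pioneer Capital: (1 + 0.0749/365)^365 − 1 = 7.777%
Redwood Lending: e^0.0766 − 1 = 7.961%
Aurora Credit Union: compounded annually, EAR = 6.730%
The highest effective annual rate is Redwood Lending at 7.961%.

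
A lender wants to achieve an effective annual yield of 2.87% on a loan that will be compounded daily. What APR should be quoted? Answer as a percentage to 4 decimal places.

2.8297%

(1 + r/365)^365 − 1 = 0.0287, so 1 + r/365 = 1.0287^(1/365).
r/365 = 0.000078, so r = 0.028297 = 2.8297%.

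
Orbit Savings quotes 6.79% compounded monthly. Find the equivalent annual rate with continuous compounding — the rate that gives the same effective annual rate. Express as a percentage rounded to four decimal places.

EAR = (1 + 0.0679/12)^12 − 1 = 0.070053.
Equivalent continuous rate: r = ln(1 + 0.070053) = 0.067709 = 6.7709%.

6.7709%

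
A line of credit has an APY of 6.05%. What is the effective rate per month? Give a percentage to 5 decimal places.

The per-month rate i satisfies (1 + i)^12 = 1 + 0.0605.
i = 1.0605^(1/12) − 1 = 0.0049070 = 0.49070%.

0.49070%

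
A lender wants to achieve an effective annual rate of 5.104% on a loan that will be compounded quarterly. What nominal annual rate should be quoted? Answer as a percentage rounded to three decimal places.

5.009%

(1 + r/4)^4 − 1 = 0.05104, so 1 + r/4 = 1.05104^(1/4).
r/4 = 0.012523, so r = 0.050091 = 5.009%.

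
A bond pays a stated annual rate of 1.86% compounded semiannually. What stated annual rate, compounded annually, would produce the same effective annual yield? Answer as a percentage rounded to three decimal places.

EAR = (1 + 0.0186/2)^2 − 1 = 0.018686.
Compounded annually, the equivalent nominal rate is the EAR itself: 1.869%.

1.869%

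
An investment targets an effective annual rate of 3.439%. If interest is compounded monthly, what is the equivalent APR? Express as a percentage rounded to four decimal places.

3.3860%

(1 + r/12)^12 − 1 = 0.03439, so 1 + r/12 = 1.03439^(1/12).
r/12 = 0.002822, so r = 0.033860 = 3.3860%.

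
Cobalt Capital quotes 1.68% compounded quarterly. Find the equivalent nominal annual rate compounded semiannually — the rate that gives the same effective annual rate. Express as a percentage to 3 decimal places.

1.684%

EAR = (1 + 0.0168/4)^4 − 1 = 0.016906.
Solve (1 + r/2)^2 = 1.016906: r/2 = 1.016906^(1/2) − 1 = 0.008418, so r = 0.016835 = 1.684%.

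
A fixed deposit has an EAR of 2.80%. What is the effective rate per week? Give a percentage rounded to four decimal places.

The per-week rate i satisfies (1 + i)^52 = 1 + 0.0280.
i = 1.0280^(1/52) − 1 = 0.0005312 = 0.0531%.

0.0531%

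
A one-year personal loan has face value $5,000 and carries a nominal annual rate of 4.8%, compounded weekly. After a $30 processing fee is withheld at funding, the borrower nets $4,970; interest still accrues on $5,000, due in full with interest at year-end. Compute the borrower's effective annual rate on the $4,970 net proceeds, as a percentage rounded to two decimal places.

5.55%

Amount owed after one year: 5,000 × (1 + 0.048/52)^52 = 5,000 × 1.049147 = $5,245.74.
Effective rate on net proceeds: 5,245.74 / 4,970 − 1 = 0.055480 = 5.55%.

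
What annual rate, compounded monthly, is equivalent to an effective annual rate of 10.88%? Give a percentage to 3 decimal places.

(1 + r/12)^12 − 1 = 0.1088, so 1 + r/12 = 1.1088^(1/12).
r/12 = 0.008644, so r = 0.103724 = 10.372%.

10.372%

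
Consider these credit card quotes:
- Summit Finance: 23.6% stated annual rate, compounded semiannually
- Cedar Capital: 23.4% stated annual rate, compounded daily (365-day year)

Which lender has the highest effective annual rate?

Cedar Capital

Summit Finance: (1 + 0.236/2)^2 − 1 = 24.992%
Cedar Capital: (1 + 0.234/365)^365 − 1 = 26.355%
The highest effective annual rate is Cedar Capital at 26.355%.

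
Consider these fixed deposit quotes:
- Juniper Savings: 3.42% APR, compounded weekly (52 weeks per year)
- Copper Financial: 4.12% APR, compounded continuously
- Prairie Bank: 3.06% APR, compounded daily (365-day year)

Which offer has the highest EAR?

Juniper Savings: (1 + 0.0342/52)^52 − 1 = 3.478%
Copper Financial: e^0.0412 − 1 = 4.206%
Prairie Bank: (1 + 0.0306/365)^365 − 1 = 3.107%
The highest effective annual rate is Copper Financial at 4.206%.

Copper Financial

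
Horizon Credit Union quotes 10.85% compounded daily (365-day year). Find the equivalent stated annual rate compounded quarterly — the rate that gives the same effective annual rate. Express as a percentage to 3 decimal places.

EAR = (1 + 0.1085/365)^365 − 1 = 0.114587.
Solve (1 + r/4)^4 = 1.114587: r/4 = 1.114587^(1/4) − 1 = 0.027492, so r = 0.109968 = 10.997%.

10.997%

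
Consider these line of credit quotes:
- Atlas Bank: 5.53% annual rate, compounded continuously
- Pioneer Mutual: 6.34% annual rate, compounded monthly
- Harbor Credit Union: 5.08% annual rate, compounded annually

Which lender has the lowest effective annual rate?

Harbor Credit Union

Atlas Bank: e^0.0553 − 1 = 5.686%
Pioneer Mutual: (1 + 0.0634/12)^12 − 1 = 6.528%
Harbor Credit Union: compounded annually, EAR = 5.080%
The lowest effective annual rate is Harbor Credit Union at 5.080%.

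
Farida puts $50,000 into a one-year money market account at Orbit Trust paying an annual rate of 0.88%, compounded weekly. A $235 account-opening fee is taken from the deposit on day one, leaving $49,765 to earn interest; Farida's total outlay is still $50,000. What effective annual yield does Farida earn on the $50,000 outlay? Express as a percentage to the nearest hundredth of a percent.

0.41%

Value after one year: 49,765 × (1 + 0.0088/52)^52 = 49,765 × 1.008838 = $50,204.83.
Effective yield on the $50,000 outlay: 50,204.83 / 50,000 − 1 = 0.004097 = 0.41%.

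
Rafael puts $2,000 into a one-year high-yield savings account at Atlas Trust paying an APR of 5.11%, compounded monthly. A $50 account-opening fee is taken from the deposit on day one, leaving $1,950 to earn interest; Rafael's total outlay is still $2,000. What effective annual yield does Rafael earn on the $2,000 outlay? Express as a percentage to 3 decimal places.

Value after one year: 1,950 × (1 + 0.0511/12)^12 = 1,950 × 1.052314 = $2,052.01.
Effective yield on the $2,000 outlay: 2,052.01 / 2,000 − 1 = 0.026006 = 2.601%.

2.601%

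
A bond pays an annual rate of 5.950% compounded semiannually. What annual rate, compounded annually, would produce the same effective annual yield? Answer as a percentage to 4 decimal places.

EAR = (1 + 0.05950/2)^2 − 1 = 0.060385.
Compounded annually, the equivalent nominal rate is the EAR itself: 6.0385%.

6.0385%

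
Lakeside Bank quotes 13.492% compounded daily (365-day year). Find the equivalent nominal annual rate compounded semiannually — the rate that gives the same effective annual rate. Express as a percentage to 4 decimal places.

13.9548%

EAR = (1 + 0.13492/365)^365 − 1 = 0.144417.
Solve (1 + r/2)^2 = 1.144417: r/2 = 1.144417^(1/2) − 1 = 0.069774, so r = 0.139548 = 13.9548%.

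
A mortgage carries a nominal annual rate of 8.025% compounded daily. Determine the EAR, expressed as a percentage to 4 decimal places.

8.3548%

EAR = (1 + 0.08025/365)^365 − 1.
= (1 + 0.000220)^365 − 1 = 1.083548 − 1 = 8.3548%.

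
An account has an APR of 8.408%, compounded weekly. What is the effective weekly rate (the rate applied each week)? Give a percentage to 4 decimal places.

0.1617%

With a nominal annual rate compounded weekly, the periodic rate is the nominal rate divided by 52.
i = 0.08408 / 52 = 0.0016169 = 0.1617%.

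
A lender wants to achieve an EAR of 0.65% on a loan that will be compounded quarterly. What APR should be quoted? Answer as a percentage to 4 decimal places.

(1 + r/4)^4 − 1 = 0.0065, so 1 + r/4 = 1.0065^(1/4).
r/4 = 0.001621, so r = 0.006484 = 0.6484%.

0.6484%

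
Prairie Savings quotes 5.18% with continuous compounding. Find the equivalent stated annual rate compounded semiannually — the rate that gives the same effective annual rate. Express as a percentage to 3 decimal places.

EAR under continuous compounding: e^0.0518 − 1 = 0.053165.
Solve (1 + r/2)^2 = 1.053165: r/2 = 1.053165^(1/2) − 1 = 0.026238, so r = 0.052477 = 5.248%.

5.248%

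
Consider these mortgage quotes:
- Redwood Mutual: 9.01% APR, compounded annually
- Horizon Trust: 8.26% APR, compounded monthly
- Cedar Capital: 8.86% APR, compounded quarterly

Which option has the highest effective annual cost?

Redwood Mutual: compounded annually, EAR = 9.010%
Horizon Trust: (1 + 0.0826/12)^12 − 1 = 8.580%
Cedar Capital: (1 + 0.0886/4)^4 − 1 = 9.159%
The highest effective annual rate is Cedar Capital at 9.159%.

Cedar Capital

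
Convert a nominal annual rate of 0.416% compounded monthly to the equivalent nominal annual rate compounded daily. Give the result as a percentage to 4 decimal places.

0.4159%

EAR = (1 + 0.00416/12)^12 − 1 = 0.004168.
Solve (1 + r/365)^365 = 1.004168: r/365 = 1.004168^(1/365) − 1 = 0.000011, so r = 0.004159 = 0.4159%.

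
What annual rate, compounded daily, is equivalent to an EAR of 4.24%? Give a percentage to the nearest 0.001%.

(1 + r/365)^365 − 1 = 0.0424, so 1 + r/365 = 1.0424^(1/365).
r/365 = 0.000114, so r = 0.041528 = 4.153%.

4.153%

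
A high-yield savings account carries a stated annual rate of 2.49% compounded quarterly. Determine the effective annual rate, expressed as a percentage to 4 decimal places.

EAR = (1 + 0.0249/4)^4 − 1.
= 1.025133 − 1 = 2.5133%.

2.5133%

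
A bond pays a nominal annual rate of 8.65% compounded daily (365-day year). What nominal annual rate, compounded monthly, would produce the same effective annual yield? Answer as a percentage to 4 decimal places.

EAR = (1 + 0.0865/365)^365 − 1 = 0.090340.
Solve (1 + r/12)^12 = 1.090340: r/12 = 1.090340^(1/12) − 1 = 0.007234, so r = 0.086802 = 8.6802%.

8.6802%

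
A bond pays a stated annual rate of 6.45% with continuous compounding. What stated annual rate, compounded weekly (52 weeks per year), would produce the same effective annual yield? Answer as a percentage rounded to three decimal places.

EAR under continuous compounding: e^0.0645 − 1 = 0.066626.
Solve (1 + r/52)^52 = 1.066626: r/52 = 1.066626^(1/52) − 1 = 0.001241, so r = 0.064540 = 6.454%.

6.454%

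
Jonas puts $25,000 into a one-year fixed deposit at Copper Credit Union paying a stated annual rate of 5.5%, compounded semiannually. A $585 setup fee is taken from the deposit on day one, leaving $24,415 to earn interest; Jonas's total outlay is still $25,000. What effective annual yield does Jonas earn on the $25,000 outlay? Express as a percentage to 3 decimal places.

3.105%

Value after one year: 24,415 × (1 + 0.055/2)^2 = 24,415 × 1.055756 = $25,776.29.
Effective yield on the $25,000 outlay: 25,776.29 / 25,000 − 1 = 0.031052 = 3.105%.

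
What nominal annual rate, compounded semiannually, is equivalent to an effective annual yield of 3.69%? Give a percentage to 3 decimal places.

(1 + r/2)^2 − 1 = 0.0369, so 1 + r/2 = 1.0369^(1/2).
r/2 = 0.018283, so r = 0.036566 = 3.657%.

3.657%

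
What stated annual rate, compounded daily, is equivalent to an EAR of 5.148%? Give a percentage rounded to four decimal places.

5.0202%

(1 + r/365)^365 − 1 = 0.05148, so 1 + r/365 = 1.05148^(1/365).
r/365 = 0.000138, so r = 0.050202 = 5.0202%.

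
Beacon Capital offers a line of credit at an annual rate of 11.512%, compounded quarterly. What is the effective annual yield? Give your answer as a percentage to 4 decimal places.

EAR = (1 + 0.11512/4)^4 − 1.
= (1 + 0.028780)^4 − 1 = 1.120186 − 1 = 12.0186%.

12.0186%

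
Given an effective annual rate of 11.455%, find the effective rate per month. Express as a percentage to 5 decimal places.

The per-month rate i satisfies (1 + i)^12 = 1 + 0.11455.
i = 1.11455^(1/12) − 1 = 0.0090785 = 0.90785%.

0.90785%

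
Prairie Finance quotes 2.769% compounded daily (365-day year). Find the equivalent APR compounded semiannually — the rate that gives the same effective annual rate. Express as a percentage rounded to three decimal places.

2.788%

EAR = (1 + 0.02769/365)^365 − 1 = 0.028076.
Solve (1 + r/2)^2 = 1.028076: r/2 = 1.028076^(1/2) − 1 = 0.013941, so r = 0.027882 = 2.788%.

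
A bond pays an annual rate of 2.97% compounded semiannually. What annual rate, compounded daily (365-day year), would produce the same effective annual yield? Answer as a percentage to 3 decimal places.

2.948%

EAR = (1 + 0.0297/2)^2 − 1 = 0.029921.
Solve (1 + r/365)^365 = 1.029921: r/365 = 1.029921^(1/365) − 1 = 0.000081, so r = 0.029483 = 2.948%.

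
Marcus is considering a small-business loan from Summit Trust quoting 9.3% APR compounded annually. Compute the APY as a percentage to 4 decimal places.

9.3000%

Annual compounding means the effective rate equals the nominal rate: 9.3000%.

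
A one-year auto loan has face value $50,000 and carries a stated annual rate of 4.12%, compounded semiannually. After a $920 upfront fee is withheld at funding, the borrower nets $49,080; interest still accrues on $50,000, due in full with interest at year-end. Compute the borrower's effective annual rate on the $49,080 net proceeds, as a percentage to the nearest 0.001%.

6.115%

Amount owed after one year: 50,000 × (1 + 0.0412/2)^2 = 50,000 × 1.041624 = $52,081.22.
Effective rate on net proceeds: 52,081.22 / 49,080 − 1 = 0.061150 = 6.115%.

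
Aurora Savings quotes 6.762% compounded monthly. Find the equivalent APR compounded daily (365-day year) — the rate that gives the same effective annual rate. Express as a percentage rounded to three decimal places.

EAR = (1 + 0.06762/12)^12 − 1 = 0.069756.
Solve (1 + r/365)^365 = 1.069756: r/365 = 1.069756^(1/365) − 1 = 0.000185, so r = 0.067436 = 6.744%.

6.744%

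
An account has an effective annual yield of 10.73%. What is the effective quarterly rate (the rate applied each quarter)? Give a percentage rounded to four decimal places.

2.5809%

The per-quarter rate i satisfies (1 + i)^4 = 1 + 0.1073.
i = 1.1073^(1/4) − 1 = 0.0258086 = 2.5809%.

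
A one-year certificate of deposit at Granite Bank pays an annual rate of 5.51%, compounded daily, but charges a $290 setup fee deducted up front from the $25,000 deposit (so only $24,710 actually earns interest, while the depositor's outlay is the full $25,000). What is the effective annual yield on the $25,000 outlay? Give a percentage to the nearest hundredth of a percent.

4.44%

Value after one year: 24,710 × (1 + 0.0551/365)^365 = 24,710 × 1.056642 = $26,109.62.
Effective yield on the $25,000 outlay: 26,109.62 / 25,000 − 1 = 0.044385 = 4.44%.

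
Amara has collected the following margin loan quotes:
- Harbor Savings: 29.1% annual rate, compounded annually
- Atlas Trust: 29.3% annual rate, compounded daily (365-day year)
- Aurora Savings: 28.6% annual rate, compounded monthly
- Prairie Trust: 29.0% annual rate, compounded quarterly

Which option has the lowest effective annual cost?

Harbor Savings: compounded annually, EAR = 29.100%
Atlas Trust: (1 + 0.293/365)^365 − 1 = 34.029%
Aurora Savings: (1 + 0.286/12)^12 − 1 = 32.663%
Prairie Trust: (1 + 0.290/4)^4 − 1 = 32.309%
The lowest effective annual rate is Harbor Savings at 29.100%.

Harbor Savings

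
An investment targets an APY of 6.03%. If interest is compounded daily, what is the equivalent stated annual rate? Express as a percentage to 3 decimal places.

5.856%

(1 + r/365)^365 − 1 = 0.0603, so 1 + r/365 = 1.0603^(1/365).
r/365 = 0.000160, so r = 0.058557 = 5.856%.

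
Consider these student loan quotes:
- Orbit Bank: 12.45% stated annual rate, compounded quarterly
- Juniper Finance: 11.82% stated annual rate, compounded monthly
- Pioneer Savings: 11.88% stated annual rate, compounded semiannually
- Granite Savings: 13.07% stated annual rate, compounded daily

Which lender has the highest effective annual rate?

Orbit Bank: (1 + 0.1245/4)^4 − 1 = 13.043%
Juniper Finance: (1 + 0.1182/12)^12 − 1 = 12.482%
Pioneer Savings: (1 + 0.1188/2)^2 − 1 = 12.233%
Granite Savings: (1 + 0.1307/365)^365 − 1 = 13.960%
The highest effective annual rate is Granite Savings at 13.960%.

Granite Savings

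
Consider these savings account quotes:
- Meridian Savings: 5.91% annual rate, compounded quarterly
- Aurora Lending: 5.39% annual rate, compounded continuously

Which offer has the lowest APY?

Aurora Lending

Meridian Savings: (1 + 0.0591/4)^4 − 1 = 6.042%
Aurora Lending: e^0.0539 − 1 = 5.538%
The lowest effective annual rate is Aurora Lending at 5.538%.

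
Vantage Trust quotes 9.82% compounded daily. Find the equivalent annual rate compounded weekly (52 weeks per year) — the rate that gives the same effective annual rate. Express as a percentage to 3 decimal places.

9.828%

EAR = (1 + 0.0982/365)^365 − 1 = 0.103169.
Solve (1 + r/52)^52 = 1.103169: r/52 = 1.103169^(1/52) − 1 = 0.001890, so r = 0.098280 = 9.828%.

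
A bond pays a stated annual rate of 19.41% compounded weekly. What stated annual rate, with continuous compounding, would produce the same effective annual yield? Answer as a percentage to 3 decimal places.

EAR = (1 + 0.1941/52)^52 − 1 = 0.213779.
Equivalent continuous rate: r = ln(1 + 0.213779) = 0.193739 = 19.374%.

19.374%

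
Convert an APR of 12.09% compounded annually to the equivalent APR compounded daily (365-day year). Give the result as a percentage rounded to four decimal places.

11.4150%

Compounded annually, EAR = nominal = 0.120900.
Solve (1 + r/365)^365 = 1.120900: r/365 = 1.120900^(1/365) − 1 = 0.000313, so r = 0.114150 = 11.4150%.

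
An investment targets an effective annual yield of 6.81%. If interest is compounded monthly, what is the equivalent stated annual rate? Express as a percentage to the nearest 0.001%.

(1 + r/12)^12 − 1 = 0.0681, so 1 + r/12 = 1.0681^(1/12).
r/12 = 0.005505, so r = 0.066063 = 6.606%.

6.606%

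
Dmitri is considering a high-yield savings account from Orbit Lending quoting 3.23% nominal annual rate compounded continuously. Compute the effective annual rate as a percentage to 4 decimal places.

With continuous compounding, EAR = e^0.0323 − 1.
e^0.0323 = 1.032827, so EAR = 0.032827 = 3.2827%.

3.2827%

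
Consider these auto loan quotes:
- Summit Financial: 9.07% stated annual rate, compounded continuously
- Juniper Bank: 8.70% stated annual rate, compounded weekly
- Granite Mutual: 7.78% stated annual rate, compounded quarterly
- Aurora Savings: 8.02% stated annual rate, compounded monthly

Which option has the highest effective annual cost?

Summit Financial: e^0.0907 − 1 = 9.494%
Juniper Bank: (1 + 0.0870/52)^52 − 1 = 9.082%
Granite Mutual: (1 + 0.0778/4)^4 − 1 = 8.010%
Aurora Savings: (1 + 0.0802/12)^12 − 1 = 8.321%
The highest effective annual rate is Summit Financial at 9.494%.

Summit Financial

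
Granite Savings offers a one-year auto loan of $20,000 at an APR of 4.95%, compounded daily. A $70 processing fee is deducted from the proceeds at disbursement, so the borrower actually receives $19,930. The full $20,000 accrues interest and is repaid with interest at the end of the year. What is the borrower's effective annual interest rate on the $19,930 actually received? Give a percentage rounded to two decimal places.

Amount owed after one year: 20,000 × (1 + 0.0495/365)^365 = 20,000 × 1.050742 = $21,014.84.
Effective rate on net proceeds: 21,014.84 / 19,930 − 1 = 0.054433 = 5.44%.

5.44%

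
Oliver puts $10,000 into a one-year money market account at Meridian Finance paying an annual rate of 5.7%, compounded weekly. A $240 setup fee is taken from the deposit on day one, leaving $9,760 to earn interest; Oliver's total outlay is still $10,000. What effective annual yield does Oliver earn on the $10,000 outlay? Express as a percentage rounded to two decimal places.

3.32%

Value after one year: 9,760 × (1 + 0.057/52)^52 = 9,760 × 1.058623 = $10,332.16.
Effective yield on the $10,000 outlay: 10,332.16 / 10,000 − 1 = 0.033216 = 3.32%.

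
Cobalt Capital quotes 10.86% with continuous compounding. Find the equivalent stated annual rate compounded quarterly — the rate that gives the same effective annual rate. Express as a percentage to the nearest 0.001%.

EAR under continuous compounding: e^0.1086 − 1 = 0.114716.
Solve (1 + r/4)^4 = 1.114716: r/4 = 1.114716^(1/4) − 1 = 0.027522, so r = 0.110088 = 11.009%.

11.009%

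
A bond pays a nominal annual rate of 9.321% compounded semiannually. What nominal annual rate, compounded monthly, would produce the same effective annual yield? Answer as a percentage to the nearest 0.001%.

9.145%

EAR = (1 + 0.09321/2)^2 − 1 = 0.095382.
Solve (1 + r/12)^12 = 1.095382: r/12 = 1.095382^(1/12) − 1 = 0.007621, so r = 0.091450 = 9.145%.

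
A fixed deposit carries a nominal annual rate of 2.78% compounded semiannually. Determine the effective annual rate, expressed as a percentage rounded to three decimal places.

2.799%

EAR = (1 + 0.0278/2)^2 − 1.
= 1.027993 − 1 = 2.799%.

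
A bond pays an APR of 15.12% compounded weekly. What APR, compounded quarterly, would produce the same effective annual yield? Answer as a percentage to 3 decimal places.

15.387%

EAR = (1 + 0.1512/52)^52 − 1 = 0.162974.
Solve (1 + r/4)^4 = 1.162974: r/4 = 1.162974^(1/4) − 1 = 0.038467, so r = 0.153866 = 15.387%.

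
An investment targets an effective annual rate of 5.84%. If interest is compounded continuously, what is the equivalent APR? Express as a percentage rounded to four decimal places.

Continuous: nominal r satisfies e^r − 1 = 0.0584.
r = ln(1 + 0.0584) = ln(1.0584) = 0.056758 = 5.6758%.

5.6758%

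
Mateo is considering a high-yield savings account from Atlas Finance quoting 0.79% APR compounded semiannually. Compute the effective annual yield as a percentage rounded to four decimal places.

0.7916%

EAR = (1 + 0.0079/2)^2 − 1.
= (1 + 0.003950)^2 − 1 = 1.007916 − 1 = 0.7916%.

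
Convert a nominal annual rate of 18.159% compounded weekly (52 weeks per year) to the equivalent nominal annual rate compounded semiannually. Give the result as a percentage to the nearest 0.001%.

18.974%

EAR = (1 + 0.18159/52)^52 − 1 = 0.198743.
Solve (1 + r/2)^2 = 1.198743: r/2 = 1.198743^(1/2) − 1 = 0.094871, so r = 0.189743 = 18.974%.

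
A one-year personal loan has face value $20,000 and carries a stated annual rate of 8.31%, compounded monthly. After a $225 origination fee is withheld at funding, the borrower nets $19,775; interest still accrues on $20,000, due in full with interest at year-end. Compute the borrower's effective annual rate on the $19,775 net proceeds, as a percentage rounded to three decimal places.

9.870%

Amount owed after one year: 20,000 × (1 + 0.0831/12)^12 = 20,000 × 1.086339 = $21,726.79.
Effective rate on net proceeds: 21,726.79 / 19,775 − 1 = 0.098700 = 9.870%.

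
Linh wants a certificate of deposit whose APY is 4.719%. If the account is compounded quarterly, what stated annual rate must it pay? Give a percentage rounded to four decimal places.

4.6377%

(1 + r/4)^4 − 1 = 0.04719, so 1 + r/4 = 1.04719^(1/4).
r/4 = 0.011594, so r = 0.046377 = 4.6377%.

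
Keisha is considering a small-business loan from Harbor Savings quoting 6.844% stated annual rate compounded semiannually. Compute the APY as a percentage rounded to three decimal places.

6.961%

EAR = (1 + 0.06844/2)^2 − 1.
= 1.069611 − 1 = 6.961%.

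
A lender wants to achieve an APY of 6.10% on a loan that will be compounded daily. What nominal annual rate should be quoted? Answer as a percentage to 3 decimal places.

(1 + r/365)^365 − 1 = 0.0610, so 1 + r/365 = 1.0610^(1/365).
r/365 = 0.000162, so r = 0.059217 = 5.922%.

5.922%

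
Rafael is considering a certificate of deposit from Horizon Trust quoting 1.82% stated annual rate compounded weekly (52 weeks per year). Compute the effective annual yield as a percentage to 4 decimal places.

EAR = (1 + 0.0182/52)^52 − 1.
= (1 + 0.000350)^52 − 1 = 1.018363 − 1 = 1.8363%.

1.8363%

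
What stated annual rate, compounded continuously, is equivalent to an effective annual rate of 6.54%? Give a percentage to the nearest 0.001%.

Continuous: nominal r satisfies e^r − 1 = 0.0654.
r = ln(1 + 0.0654) = ln(1.0654) = 0.063350 = 6.335%.

6.335%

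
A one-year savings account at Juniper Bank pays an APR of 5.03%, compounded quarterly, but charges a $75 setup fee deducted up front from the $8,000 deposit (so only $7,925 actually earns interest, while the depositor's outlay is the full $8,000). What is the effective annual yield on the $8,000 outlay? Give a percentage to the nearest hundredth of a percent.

Value after one year: 7,925 × (1 + 0.0503/4)^4 = 7,925 × 1.051257 = $8,331.21.
Effective yield on the $8,000 outlay: 8,331.21 / 8,000 − 1 = 0.041401 = 4.14%.

4.14%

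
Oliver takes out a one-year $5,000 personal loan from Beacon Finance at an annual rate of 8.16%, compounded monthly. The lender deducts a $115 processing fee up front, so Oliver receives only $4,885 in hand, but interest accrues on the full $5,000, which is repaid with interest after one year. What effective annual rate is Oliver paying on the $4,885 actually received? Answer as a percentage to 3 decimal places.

11.026%

Amount owed after one year: 5,000 × (1 + 0.0816/12)^12 = 5,000 × 1.084722 = $5,423.61.
Effective rate on net proceeds: 5,423.61 / 4,885 − 1 = 0.110258 = 11.026%.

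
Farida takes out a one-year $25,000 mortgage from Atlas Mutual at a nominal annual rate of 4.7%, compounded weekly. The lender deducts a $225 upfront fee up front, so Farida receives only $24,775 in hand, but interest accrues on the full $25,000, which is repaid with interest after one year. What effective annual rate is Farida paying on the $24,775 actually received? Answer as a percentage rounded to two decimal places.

5.76%

Amount owed after one year: 25,000 × (1 + 0.047/52)^52 = 25,000 × 1.048100 = $26,202.49.
Effective rate on net proceeds: 26,202.49 / 24,775 − 1 = 0.057618 = 5.76%.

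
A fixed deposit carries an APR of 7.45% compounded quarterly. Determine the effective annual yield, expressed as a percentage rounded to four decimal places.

7.6607%

EAR = (1 + 0.0745/4)^4 − 1.
= (1 + 0.018625)^4 − 1 = 1.076607 − 1 = 7.6607%.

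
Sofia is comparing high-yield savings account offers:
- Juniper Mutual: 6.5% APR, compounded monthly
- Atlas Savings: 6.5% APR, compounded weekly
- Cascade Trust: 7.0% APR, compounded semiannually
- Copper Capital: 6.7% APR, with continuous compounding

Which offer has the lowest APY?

Juniper Mutual: (1 + 0.065/12)^12 − 1 = 6.697%
Atlas Savings: (1 + 0.065/52)^52 − 1 = 6.712%
Cascade Trust: (1 + 0.070/2)^2 − 1 = 7.122%
Copper Capital: e^0.067 − 1 = 6.930%
The lowest effective annual rate is Juniper Mutual at 6.697%.

Juniper Mutual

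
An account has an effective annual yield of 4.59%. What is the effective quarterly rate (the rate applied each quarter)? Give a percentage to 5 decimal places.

The per-quarter rate i satisfies (1 + i)^4 = 1 + 0.0459.
i = 1.0459^(1/4) − 1 = 0.0112826 = 1.12826%.

1.12826%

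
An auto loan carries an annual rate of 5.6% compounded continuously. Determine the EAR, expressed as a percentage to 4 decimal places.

With continuous compounding, EAR = e^0.056 − 1.
e^0.056 = 1.057598, so EAR = 0.057598 = 5.7598%.

5.7598%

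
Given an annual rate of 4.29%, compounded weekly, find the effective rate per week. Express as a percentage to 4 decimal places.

With a nominal annual rate compounded weekly, the periodic rate is the nominal rate divided by 52.
i = 0.0429 / 52 = 0.0008250 = 0.0825%.

0.0825%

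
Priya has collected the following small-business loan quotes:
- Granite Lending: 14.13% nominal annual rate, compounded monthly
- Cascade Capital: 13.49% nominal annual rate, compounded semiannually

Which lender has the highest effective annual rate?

Granite Lending

Granite Lending: (1 + 0.1413/12)^12 − 1 = 15.082%
Cascade Capital: (1 + 0.1349/2)^2 − 1 = 13.945%
The highest effective annual rate is Granite Lending at 15.082%.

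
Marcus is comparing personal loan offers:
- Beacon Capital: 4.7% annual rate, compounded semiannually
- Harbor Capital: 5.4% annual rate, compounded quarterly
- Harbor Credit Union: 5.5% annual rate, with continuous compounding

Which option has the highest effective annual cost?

Harbor Credit Union

Beacon Capital: (1 + 0.047/2)^2 − 1 = 4.755%
Harbor Capital: (1 + 0.054/4)^4 − 1 = 5.510%
Harbor Credit Union: e^0.055 − 1 = 5.654%
The highest effective annual rate is Harbor Credit Union at 5.654%.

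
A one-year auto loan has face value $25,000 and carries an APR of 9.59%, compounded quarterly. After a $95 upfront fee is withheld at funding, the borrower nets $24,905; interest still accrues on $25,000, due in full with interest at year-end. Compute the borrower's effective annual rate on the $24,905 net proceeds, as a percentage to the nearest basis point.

10.36%

Amount owed after one year: 25,000 × (1 + 0.0959/4)^4 = 25,000 × 1.099404 = $27,485.11.
Effective rate on net proceeds: 27,485.11 / 24,905 − 1 = 0.103598 = 10.36%.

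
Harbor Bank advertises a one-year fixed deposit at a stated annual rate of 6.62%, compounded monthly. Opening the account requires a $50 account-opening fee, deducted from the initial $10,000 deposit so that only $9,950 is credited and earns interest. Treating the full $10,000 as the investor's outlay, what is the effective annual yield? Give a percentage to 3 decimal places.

6.290%

Value after one year: 9,950 × (1 + 0.0662/12)^12 = 9,950 × 1.068246 = $10,629.05.
Effective yield on the $10,000 outlay: 10,629.05 / 10,000 − 1 = 0.062905 = 6.290%.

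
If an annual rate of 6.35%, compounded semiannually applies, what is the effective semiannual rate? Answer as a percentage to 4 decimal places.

3.1750%

With a nominal annual rate compounded semiannually, the periodic rate is the nominal rate divided by 2.
i = 0.0635 / 2 = 0.0317500 = 3.1750%.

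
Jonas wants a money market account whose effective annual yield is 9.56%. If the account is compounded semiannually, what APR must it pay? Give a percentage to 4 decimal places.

(1 + r/2)^2 − 1 = 0.0956, so 1 + r/2 = 1.0956^(1/2).
r/2 = 0.046709, so r = 0.093418 = 9.3418%.

9.3418%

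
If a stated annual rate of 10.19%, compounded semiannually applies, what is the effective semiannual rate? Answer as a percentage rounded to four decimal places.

With a nominal annual rate compounded semiannually, the periodic rate is the nominal rate divided by 2.
i = 0.1019 / 2 = 0.0509500 = 5.0950%.

5.0950%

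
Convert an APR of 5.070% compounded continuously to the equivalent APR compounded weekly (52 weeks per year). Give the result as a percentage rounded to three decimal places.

5.072%

EAR under continuous compounding: e^0.05070 − 1 = 0.052007.
Solve (1 + r/52)^52 = 1.052007: r/52 = 1.052007^(1/52) − 1 = 0.000975, so r = 0.050725 = 5.072%.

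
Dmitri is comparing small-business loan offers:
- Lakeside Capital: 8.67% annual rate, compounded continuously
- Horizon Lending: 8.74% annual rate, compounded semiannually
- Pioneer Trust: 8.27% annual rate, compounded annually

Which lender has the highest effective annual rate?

Lakeside Capital: e^0.0867 − 1 = 9.057%
Horizon Lending: (1 + 0.0874/2)^2 − 1 = 8.931%
Pioneer Trust: compounded annually, EAR = 8.270%
The highest effective annual rate is Lakeside Capital at 9.057%.

Lakeside Capital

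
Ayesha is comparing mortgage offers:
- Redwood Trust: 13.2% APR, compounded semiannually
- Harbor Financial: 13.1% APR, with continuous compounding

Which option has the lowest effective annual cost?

Redwood Trust: (1 + 0.132/2)^2 − 1 = 13.636%
Harbor Financial: e^0.131 − 1 = 13.997%
The lowest effective annual rate is Redwood Trust at 13.636%.

Redwood Trust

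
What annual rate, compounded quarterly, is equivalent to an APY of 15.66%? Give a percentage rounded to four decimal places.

(1 + r/4)^4 − 1 = 0.1566, so 1 + r/4 = 1.1566^(1/4).
r/4 = 0.037041, so r = 0.148163 = 14.8163%.

14.8163%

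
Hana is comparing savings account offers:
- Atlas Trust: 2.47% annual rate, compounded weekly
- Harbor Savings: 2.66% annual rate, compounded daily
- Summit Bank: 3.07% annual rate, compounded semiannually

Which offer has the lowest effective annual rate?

Atlas Trust: (1 + 0.0247/52)^52 − 1 = 2.500%
Harbor Savings: (1 + 0.0266/365)^365 − 1 = 2.696%
Summit Bank: (1 + 0.0307/2)^2 − 1 = 3.094%
The lowest effective annual rate is Atlas Trust at 2.500%.

Atlas Trust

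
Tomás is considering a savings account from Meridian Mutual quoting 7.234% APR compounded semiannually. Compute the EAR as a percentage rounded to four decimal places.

EAR = (1 + 0.07234/2)^2 − 1.
= 1.073648 − 1 = 7.3648%.

7.3648%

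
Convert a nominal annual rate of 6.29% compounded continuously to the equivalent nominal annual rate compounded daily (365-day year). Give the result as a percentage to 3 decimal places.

6.291%

EAR under continuous compounding: e^0.0629 − 1 = 0.064920.
Solve (1 + r/365)^365 = 1.064920: r/365 = 1.064920^(1/365) − 1 = 0.000172, so r = 0.062905 = 6.291%.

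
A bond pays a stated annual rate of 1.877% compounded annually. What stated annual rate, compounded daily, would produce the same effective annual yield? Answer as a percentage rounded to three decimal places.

1.860%

Compounded annually, EAR = nominal = 0.018770.
Solve (1 + r/365)^365 = 1.018770: r/365 = 1.018770^(1/365) − 1 = 0.000051, so r = 0.018596 = 1.860%.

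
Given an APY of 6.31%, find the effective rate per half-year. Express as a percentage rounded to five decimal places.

3.10674%

The per-half-year rate i satisfies (1 + i)^2 = 1 + 0.0631.
i = 1.0631^(1/2) − 1 = 0.0310674 = 3.10674%.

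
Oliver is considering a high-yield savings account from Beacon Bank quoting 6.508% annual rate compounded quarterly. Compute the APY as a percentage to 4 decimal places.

EAR = (1 + 0.06508/4)^4 − 1.
= 1.066686 − 1 = 6.6686%.

6.6686%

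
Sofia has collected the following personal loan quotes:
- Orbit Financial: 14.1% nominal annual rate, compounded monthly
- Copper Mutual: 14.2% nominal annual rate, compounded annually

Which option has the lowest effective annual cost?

Copper Mutual

Orbit Financial: (1 + 0.141/12)^12 − 1 = 15.048%
Copper Mutual: compounded annually, EAR = 14.200%
The lowest effective annual rate is Copper Mutual at 14.200%.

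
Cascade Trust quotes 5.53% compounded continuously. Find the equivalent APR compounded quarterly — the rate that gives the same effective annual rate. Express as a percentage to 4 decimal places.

EAR under continuous compounding: e^0.0553 − 1 = 0.056858.
Solve (1 + r/4)^4 = 1.056858: r/4 = 1.056858^(1/4) − 1 = 0.013921, so r = 0.055684 = 5.5684%.

5.5684%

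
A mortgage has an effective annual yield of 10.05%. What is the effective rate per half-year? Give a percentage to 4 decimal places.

The per-half-year rate i satisfies (1 + i)^2 = 1 + 0.1005.
i = 1.1005^(1/2) − 1 = 0.0490472 = 4.9047%.

4.9047%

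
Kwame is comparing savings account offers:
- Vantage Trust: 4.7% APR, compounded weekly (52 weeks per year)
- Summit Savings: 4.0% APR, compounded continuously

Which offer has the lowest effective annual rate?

Vantage Trust: (1 + 0.047/52)^52 − 1 = 4.810%
Summit Savings: e^0.040 − 1 = 4.081%
The lowest effective annual rate is Summit Savings at 4.081%.

Summit Savings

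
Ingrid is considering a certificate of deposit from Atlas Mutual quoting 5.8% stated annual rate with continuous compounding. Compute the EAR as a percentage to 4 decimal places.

With continuous compounding, EAR = e^0.058 − 1.
e^0.058 = 1.059715, so EAR = 0.059715 = 5.9715%.

5.9715%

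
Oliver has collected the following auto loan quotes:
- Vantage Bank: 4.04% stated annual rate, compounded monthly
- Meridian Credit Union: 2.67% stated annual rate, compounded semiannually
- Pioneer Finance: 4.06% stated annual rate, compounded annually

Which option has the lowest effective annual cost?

Meridian Credit Union

Vantage Bank: (1 + 0.0404/12)^12 − 1 = 4.116%
Meridian Credit Union: (1 + 0.0267/2)^2 − 1 = 2.688%
Pioneer Finance: compounded annually, EAR = 4.060%
The lowest effective annual rate is Meridian Credit Union at 2.688%.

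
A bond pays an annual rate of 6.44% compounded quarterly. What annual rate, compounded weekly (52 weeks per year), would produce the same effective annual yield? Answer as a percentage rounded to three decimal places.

EAR = (1 + 0.0644/4)^4 − 1 = 0.065972.
Solve (1 + r/52)^52 = 1.065972: r/52 = 1.065972^(1/52) − 1 = 0.001229, so r = 0.063926 = 6.393%.

6.393%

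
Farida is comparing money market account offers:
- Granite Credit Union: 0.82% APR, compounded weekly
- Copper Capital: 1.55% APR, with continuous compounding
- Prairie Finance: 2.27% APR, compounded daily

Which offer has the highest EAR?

Granite Credit Union: (1 + 0.0082/52)^52 − 1 = 0.823%
Copper Capital: e^0.0155 − 1 = 1.562%
Prairie Finance: (1 + 0.0227/365)^365 − 1 = 2.296%
The highest effective annual rate is Prairie Finance at 2.296%.

Prairie Finance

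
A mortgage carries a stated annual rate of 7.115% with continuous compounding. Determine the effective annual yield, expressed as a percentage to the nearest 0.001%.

7.374%

With continuous compounding, EAR = e^0.07115 − 1.
e^0.07115 = 1.073742, so EAR = 0.073742 = 7.374%.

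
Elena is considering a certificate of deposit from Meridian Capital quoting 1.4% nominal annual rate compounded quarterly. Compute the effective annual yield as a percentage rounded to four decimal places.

1.4074%

EAR = (1 + 0.014/4)^4 − 1.
= 1.014074 − 1 = 1.4074%.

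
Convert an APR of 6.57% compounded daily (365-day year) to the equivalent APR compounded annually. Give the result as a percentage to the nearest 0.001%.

EAR = (1 + 0.0657/365)^365 − 1 = 0.067900.
Compounded annually, the equivalent nominal rate is the EAR itself: 6.790%.

6.790%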